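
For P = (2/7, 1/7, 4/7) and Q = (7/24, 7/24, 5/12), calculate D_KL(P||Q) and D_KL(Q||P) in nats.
D_KL(P||Q) = 0.0726, D_KL(Q||P) = 0.0826

KL divergence is not symmetric: D_KL(P||Q) ≠ D_KL(Q||P) in general.

D_KL(P||Q) = 0.0726 nats
D_KL(Q||P) = 0.0826 nats

No, they are not equal!

This asymmetry is why KL divergence is not a true distance metric.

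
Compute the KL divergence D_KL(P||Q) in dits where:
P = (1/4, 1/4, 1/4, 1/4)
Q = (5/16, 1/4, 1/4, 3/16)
0.0070 dits

KL divergence: D_KL(P||Q) = Σ p(x) log(p(x)/q(x))

Computing term by term:
  x=0: 1/4 × log_10[(1/4)/(5/16)] = 1/4 × -0.0969 = -0.0242
  x=1: 1/4 × log_10[(1/4)/(1/4)] = 1/4 × 0.0000 = 0.0000
  x=2: 1/4 × log_10[(1/4)/(1/4)] = 1/4 × 0.0000 = 0.0000
  x=3: 1/4 × log_10[(1/4)/(3/16)] = 1/4 × 0.1249 = 0.0312

D_KL(P||Q) = 0.0070 dits

Note: KL divergence is always non-negative and equals 0 iff P = Q.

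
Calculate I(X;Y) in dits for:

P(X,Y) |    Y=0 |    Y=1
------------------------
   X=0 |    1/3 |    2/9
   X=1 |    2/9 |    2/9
0.0022 dits

Mutual information: I(X;Y) = H(X) + H(Y) - H(X,Y)

Marginals:
P(X) = (5/9, 4/9), H(X) = 0.2983 dits
P(Y) = (5/9, 4/9), H(Y) = 0.2983 dits

Joint entropy: H(X,Y) = 0.5945 dits

I(X;Y) = 0.2983 + 0.2983 - 0.5945 = 0.0022 dits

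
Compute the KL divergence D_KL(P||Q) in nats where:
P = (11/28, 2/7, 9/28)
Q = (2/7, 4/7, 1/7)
0.1877 nats

KL divergence: D_KL(P||Q) = Σ p(x) log(p(x)/q(x))

Computing term by term:
  x=0: 11/28 × log_e[(11/28)/(2/7)] = 11/28 × 0.3185 = 0.1251
  x=1: 2/7 × log_e[(2/7)/(4/7)] = 2/7 × -0.6931 = -0.1980
  x=2: 9/28 × log_e[(9/28)/(1/7)] = 9/28 × 0.8109 = 0.2607

D_KL(P||Q) = 0.1877 nats

Note: KL divergence is always non-negative and equals 0 iff P = Q.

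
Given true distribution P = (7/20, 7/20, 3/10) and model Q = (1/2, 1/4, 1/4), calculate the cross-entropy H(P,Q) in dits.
0.4967 dits

Cross-entropy: H(P,Q) = -Σ p(x) log q(x)

Alternatively: H(P,Q) = H(P) + D_KL(P||Q)
H(P) = 0.4760 dits
D_KL(P||Q) = 0.0207 dits

H(P,Q) = 0.4760 + 0.0207 = 0.4967 dits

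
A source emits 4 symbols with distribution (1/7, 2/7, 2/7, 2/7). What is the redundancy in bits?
0.0498 bits

Redundancy measures how far a source is from maximum entropy:
R = H_max - H(X)

Maximum entropy for 4 symbols: H_max = log_2(4) = 2.0000 bits
Actual entropy: H(X) = 1.9502 bits
Redundancy: R = 2.0000 - 1.9502 = 0.0498 bits

This redundancy represents potential for compression: the source could be compressed by 0.0498 bits per symbol.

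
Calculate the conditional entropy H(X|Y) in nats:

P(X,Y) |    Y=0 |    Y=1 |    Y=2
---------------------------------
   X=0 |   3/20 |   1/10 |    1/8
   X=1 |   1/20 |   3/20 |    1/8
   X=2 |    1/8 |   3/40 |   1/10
1.0555 nats

Using the chain rule: H(X|Y) = H(X,Y) - H(Y)

First, compute H(X,Y) = 2.1535 nats

Marginal P(Y) = (13/40, 13/40, 7/20)
H(Y) = 1.0980 nats

H(X|Y) = H(X,Y) - H(Y) = 2.1535 - 1.0980 = 1.0555 nats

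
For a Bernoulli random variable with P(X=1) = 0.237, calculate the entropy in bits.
0.7900 bits

The binary entropy function is:
H(p) = -p log(p) - (1-p) log(1-p)

H(0.237) = -0.237 × log_2(0.237) - 0.763 × log_2(0.763)
H(0.237) = 0.7900 bits

Note: Binary entropy is maximized at p=0.5 (H=1 bit) and minimized at p=0 or p=1 (H=0).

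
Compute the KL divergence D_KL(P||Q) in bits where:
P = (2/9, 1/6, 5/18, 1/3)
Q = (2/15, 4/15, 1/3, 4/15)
0.0850 bits

KL divergence: D_KL(P||Q) = Σ p(x) log(p(x)/q(x))

Computing term by term:
  x=0: 2/9 × log_2[(2/9)/(2/15)] = 2/9 × 0.7370 = 0.1638
  x=1: 1/6 × log_2[(1/6)/(4/15)] = 1/6 × -0.6781 = -0.1130
  x=2: 5/18 × log_2[(5/18)/(1/3)] = 5/18 × -0.2630 = -0.0731
  x=3: 1/3 × log_2[(1/3)/(4/15)] = 1/3 × 0.3219 = 0.1073

D_KL(P||Q) = 0.0850 bits

Note: KL divergence is always non-negative and equals 0 iff P = Q.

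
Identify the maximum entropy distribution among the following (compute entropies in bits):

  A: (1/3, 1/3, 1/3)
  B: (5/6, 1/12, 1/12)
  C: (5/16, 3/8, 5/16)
A

For a discrete distribution over n outcomes, entropy is maximized by the uniform distribution.

Computing entropies:
H(A) = 1.5850 bits
H(B) = 0.8167 bits
H(C) = 1.5794 bits

The uniform distribution (where all probabilities equal 1/3) achieves the maximum entropy of log_2(3) = 1.5850 bits.

Distribution A has the highest entropy.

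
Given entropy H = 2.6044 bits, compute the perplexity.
6.0814

Perplexity is 2^H (or exp(H) for natural log).

H = 2.6044 bits
Perplexity = 2^2.6044 = 6.0814

Interpretation: The model's uncertainty is equivalent to choosing uniformly among 6.1 options.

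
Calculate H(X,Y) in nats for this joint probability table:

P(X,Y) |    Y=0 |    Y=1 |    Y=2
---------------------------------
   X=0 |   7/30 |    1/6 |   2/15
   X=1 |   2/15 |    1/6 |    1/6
1.7728 nats

Joint entropy is H(X,Y) = -Σ_{x,y} p(x,y) log p(x,y).

Summing over all non-zero entries:
H(X,Y) = -[7/30·log_e(7/30) + 1/6·log_e(1/6) + 2/15·log_e(2/15) + 2/15·log_e(2/15) + 1/6·log_e(1/6) + 1/6·log_e(1/6)]
H(X,Y) = 1.7728 nats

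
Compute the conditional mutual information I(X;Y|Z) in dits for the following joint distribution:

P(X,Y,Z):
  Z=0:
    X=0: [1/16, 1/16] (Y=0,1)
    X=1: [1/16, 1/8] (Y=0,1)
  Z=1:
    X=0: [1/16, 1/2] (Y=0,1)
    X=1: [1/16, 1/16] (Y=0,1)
0.0206 dits

Conditional mutual information: I(X;Y|Z) = H(X|Z) + H(Y|Z) - H(X,Y|Z)

H(Z) = 0.2697
H(X,Z) = 0.5026 → H(X|Z) = 0.2329
H(Y,Z) = 0.5026 → H(Y|Z) = 0.2329
H(X,Y,Z) = 0.7149 → H(X,Y|Z) = 0.4452

I(X;Y|Z) = 0.2329 + 0.2329 - 0.4452 = 0.0206 dits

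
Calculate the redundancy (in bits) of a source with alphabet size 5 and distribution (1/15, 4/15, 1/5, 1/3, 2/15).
0.1727 bits

Redundancy measures how far a source is from maximum entropy:
R = H_max - H(X)

Maximum entropy for 5 symbols: H_max = log_2(5) = 2.3219 bits
Actual entropy: H(X) = 2.1493 bits
Redundancy: R = 2.3219 - 2.1493 = 0.1727 bits

This redundancy represents potential for compression: the source could be compressed by 0.1727 bits per symbol.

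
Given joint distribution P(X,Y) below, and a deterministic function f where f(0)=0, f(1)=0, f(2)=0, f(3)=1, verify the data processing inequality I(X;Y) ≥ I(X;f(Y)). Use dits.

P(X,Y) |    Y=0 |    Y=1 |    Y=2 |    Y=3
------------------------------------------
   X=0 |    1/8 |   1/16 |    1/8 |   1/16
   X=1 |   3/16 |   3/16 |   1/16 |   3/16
I(X;Y) = 0.0220, I(X;f(Y)) = 0.0050, inequality holds: 0.0220 ≥ 0.0050

Data Processing Inequality: For any Markov chain X → Y → Z, we have I(X;Y) ≥ I(X;Z).

Here Z = f(Y) is a deterministic function of Y, forming X → Y → Z.

Original I(X;Y) = 0.0220 dits

After applying f:
P(X,Z) where Z=f(Y):
- P(X,Z=0) = P(X,Y=0) + P(X,Y=1) + P(X,Y=2)
- P(X,Z=1) = P(X,Y=3)

I(X;Z) = I(X;f(Y)) = 0.0050 dits

Verification: 0.0220 ≥ 0.0050 ✓

Information cannot be created by processing; the function f can only lose information about X.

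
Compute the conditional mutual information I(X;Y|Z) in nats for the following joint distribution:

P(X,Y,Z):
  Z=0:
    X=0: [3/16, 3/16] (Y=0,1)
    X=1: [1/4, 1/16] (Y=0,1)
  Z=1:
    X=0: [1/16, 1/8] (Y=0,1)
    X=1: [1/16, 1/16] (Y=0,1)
0.0387 nats

Conditional mutual information: I(X;Y|Z) = H(X|Z) + H(Y|Z) - H(X,Y|Z)

H(Z) = 0.6211
H(X,Z) = 1.3051 → H(X|Z) = 0.6840
H(Y,Z) = 1.2820 → H(Y|Z) = 0.6610
H(X,Y,Z) = 1.9274 → H(X,Y|Z) = 1.3063

I(X;Y|Z) = 0.6840 + 0.6610 - 1.3063 = 0.0387 nats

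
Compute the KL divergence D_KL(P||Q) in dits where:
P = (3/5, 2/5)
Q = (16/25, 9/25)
0.0015 dits

KL divergence: D_KL(P||Q) = Σ p(x) log(p(x)/q(x))

Computing term by term:
  x=0: 3/5 × log_10[(3/5)/(16/25)] = 3/5 × -0.0280 = -0.0168
  x=1: 2/5 × log_10[(2/5)/(9/25)] = 2/5 × 0.0458 = 0.0183

D_KL(P||Q) = 0.0015 dits

Note: KL divergence is always non-negative and equals 0 iff P = Q.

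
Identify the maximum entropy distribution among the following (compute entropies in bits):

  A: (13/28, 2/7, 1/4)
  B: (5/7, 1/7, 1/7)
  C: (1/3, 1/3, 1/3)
C

For a discrete distribution over n outcomes, entropy is maximized by the uniform distribution.

Computing entropies:
H(A) = 1.5303 bits
H(B) = 1.1488 bits
H(C) = 1.5850 bits

The uniform distribution (where all probabilities equal 1/3) achieves the maximum entropy of log_2(3) = 1.5850 bits.

Distribution C has the highest entropy.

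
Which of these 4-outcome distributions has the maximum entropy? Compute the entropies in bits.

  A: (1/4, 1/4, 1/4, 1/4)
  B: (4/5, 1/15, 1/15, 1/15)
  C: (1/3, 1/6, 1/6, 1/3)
A

For a discrete distribution over n outcomes, entropy is maximized by the uniform distribution.

Computing entropies:
H(A) = 2.0000 bits
H(B) = 1.0389 bits
H(C) = 1.9183 bits

The uniform distribution (where all probabilities equal 1/4) achieves the maximum entropy of log_2(4) = 2.0000 bits.

Distribution A has the highest entropy.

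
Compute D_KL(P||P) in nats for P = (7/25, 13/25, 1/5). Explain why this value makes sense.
0.0000 nats

KL divergence satisfies the Gibbs inequality: D_KL(P||Q) ≥ 0 for all distributions P, Q.

D_KL(P||Q) = Σ p(x) log(p(x)/q(x))
Each term is p(x) × log_e(p(x)/p(x)) = p(x) × log_e(1) = 0, so the sum is 0.
D_KL(P||Q) = 0.0000 nats

When P = Q, the KL divergence is exactly 0, as there is no 'divergence' between identical distributions.

This non-negativity is a fundamental property: relative entropy cannot be negative because it measures how different Q is from P.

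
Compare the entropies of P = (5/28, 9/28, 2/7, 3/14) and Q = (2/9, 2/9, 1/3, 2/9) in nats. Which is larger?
Q

Computing entropies in nats:
H(P) = 1.3605
H(Q) = 1.3689

Distribution Q has higher entropy.

Intuition: The distribution closer to uniform (more spread out) has higher entropy.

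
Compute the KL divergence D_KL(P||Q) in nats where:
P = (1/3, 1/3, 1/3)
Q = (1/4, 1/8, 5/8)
0.2133 nats

KL divergence: D_KL(P||Q) = Σ p(x) log(p(x)/q(x))

Computing term by term:
  x=0: 1/3 × log_e[(1/3)/(1/4)] = 1/3 × 0.2877 = 0.0959
  x=1: 1/3 × log_e[(1/3)/(1/8)] = 1/3 × 0.9808 = 0.3269
  x=2: 1/3 × log_e[(1/3)/(5/8)] = 1/3 × -0.6286 = -0.2095

D_KL(P||Q) = 0.2133 nats

Note: KL divergence is always non-negative and equals 0 iff P = Q.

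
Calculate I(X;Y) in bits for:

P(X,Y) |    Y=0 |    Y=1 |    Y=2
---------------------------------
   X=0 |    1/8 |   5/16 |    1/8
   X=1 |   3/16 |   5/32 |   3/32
0.0393 bits

Mutual information: I(X;Y) = H(X) + H(Y) - H(X,Y)

Marginals:
P(X) = (9/16, 7/16), H(X) = 0.9887 bits
P(Y) = (5/16, 15/32, 7/32), H(Y) = 1.5164 bits

Joint entropy: H(X,Y) = 2.4658 bits

I(X;Y) = 0.9887 + 1.5164 - 2.4658 = 0.0393 bits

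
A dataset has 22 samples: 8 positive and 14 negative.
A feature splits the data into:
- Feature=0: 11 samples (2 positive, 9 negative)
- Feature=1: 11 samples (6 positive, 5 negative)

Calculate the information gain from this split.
0.1066 bits

Information Gain = H(Y) - H(Y|Feature)

Before split:
P(positive) = 8/22 = 0.3636
H(Y) = 0.9457 bits

After split:
Feature=0: H = 0.6840 bits (weight = 11/22)
Feature=1: H = 0.9940 bits (weight = 11/22)
H(Y|Feature) = (11/22)×0.6840 + (11/22)×0.9940 = 0.8390 bits

Information Gain = 0.9457 - 0.8390 = 0.1066 bits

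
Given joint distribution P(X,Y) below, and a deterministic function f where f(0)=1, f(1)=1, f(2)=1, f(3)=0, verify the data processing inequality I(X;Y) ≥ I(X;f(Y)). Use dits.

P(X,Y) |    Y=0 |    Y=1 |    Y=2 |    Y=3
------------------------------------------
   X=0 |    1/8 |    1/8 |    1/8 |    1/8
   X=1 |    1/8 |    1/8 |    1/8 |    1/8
I(X;Y) = 0.0000, I(X;f(Y)) = 0.0000, inequality holds: 0.0000 ≥ 0.0000

Data Processing Inequality: For any Markov chain X → Y → Z, we have I(X;Y) ≥ I(X;Z).

Here Z = f(Y) is a deterministic function of Y, forming X → Y → Z.

Original I(X;Y) = 0.0000 dits

After applying f:
P(X,Z) where Z=f(Y):
- P(X,Z=0) = P(X,Y=3)
- P(X,Z=1) = P(X,Y=0) + P(X,Y=1) + P(X,Y=2)

I(X;Z) = I(X;f(Y)) = 0.0000 dits

Verification: 0.0000 ≥ 0.0000 ✓

Information cannot be created by processing; the function f can only lose information about X.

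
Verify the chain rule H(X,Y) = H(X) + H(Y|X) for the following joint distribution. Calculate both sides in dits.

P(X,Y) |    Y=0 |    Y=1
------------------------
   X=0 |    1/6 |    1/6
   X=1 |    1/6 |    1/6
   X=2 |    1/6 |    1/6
H(X,Y) = 0.7782, H(X) = 0.4771, H(Y|X) = 0.3010 (all in dits)

Chain rule: H(X,Y) = H(X) + H(Y|X)

Left side — joint entropy directly:
H(X,Y) = -Σ p(x,y) log p(x,y) = 0.7782 dits

Right side — compute H(Y|X) from the conditional distributions:
P(X) = (1/3, 1/3, 1/3), so H(X) = 0.4771 dits
H(Y|X) = Σ_x P(X=x) · H(Y|X=x):
  P(Y|X=0) = (1/2, 1/2), H(Y|X=0) = 0.3010, weight P(X=0) = 1/3
  P(Y|X=1) = (1/2, 1/2), H(Y|X=1) = 0.3010, weight P(X=1) = 1/3
  P(Y|X=2) = (1/2, 1/2), H(Y|X=2) = 0.3010, weight P(X=2) = 1/3
H(Y|X) = 0.3010 dits

H(X) + H(Y|X) = 0.4771 + 0.3010 = 0.7782 dits

Both sides equal 0.7782 dits. ✓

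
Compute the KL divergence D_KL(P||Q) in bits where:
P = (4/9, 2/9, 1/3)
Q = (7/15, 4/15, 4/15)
0.0176 bits

KL divergence: D_KL(P||Q) = Σ p(x) log(p(x)/q(x))

Computing term by term:
  x=0: 4/9 × log_2[(4/9)/(7/15)] = 4/9 × -0.0704 = -0.0313
  x=1: 2/9 × log_2[(2/9)/(4/15)] = 2/9 × -0.2630 = -0.0585
  x=2: 1/3 × log_2[(1/3)/(4/15)] = 1/3 × 0.3219 = 0.1073

D_KL(P||Q) = 0.0176 bits

Note: KL divergence is always non-negative and equals 0 iff P = Q.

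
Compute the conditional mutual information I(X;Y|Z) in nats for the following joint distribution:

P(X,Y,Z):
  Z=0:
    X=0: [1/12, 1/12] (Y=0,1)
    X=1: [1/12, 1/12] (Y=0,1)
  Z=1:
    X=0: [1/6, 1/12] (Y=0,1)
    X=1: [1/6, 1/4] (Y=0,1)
0.0225 nats

Conditional mutual information: I(X;Y|Z) = H(X|Z) + H(Y|Z) - H(X,Y|Z)

H(Z) = 0.6365
H(X,Z) = 1.3086 → H(X|Z) = 0.6721
H(Y,Z) = 1.3297 → H(Y|Z) = 0.6931
H(X,Y,Z) = 1.9792 → H(X,Y|Z) = 1.3427

I(X;Y|Z) = 0.6721 + 0.6931 - 1.3427 = 0.0225 nats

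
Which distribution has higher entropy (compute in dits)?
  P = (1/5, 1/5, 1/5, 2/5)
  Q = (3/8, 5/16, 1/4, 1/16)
P

Computing entropies in dits:
H(P) = 0.5786
H(Q) = 0.5434

Distribution P has higher entropy.

Intuition: The distribution closer to uniform (more spread out) has higher entropy.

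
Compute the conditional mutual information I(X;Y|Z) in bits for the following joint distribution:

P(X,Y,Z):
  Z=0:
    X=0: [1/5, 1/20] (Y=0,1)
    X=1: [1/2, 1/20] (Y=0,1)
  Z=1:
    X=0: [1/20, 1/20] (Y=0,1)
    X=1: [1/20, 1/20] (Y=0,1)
0.0126 bits

Conditional mutual information: I(X;Y|Z) = H(X|Z) + H(Y|Z) - H(X,Y|Z)

H(Z) = 0.7219
H(X,Z) = 1.6388 → H(X|Z) = 0.9168
H(Y,Z) = 1.3568 → H(Y|Z) = 0.6349
H(X,Y,Z) = 2.2610 → H(X,Y|Z) = 1.5390

I(X;Y|Z) = 0.9168 + 0.6349 - 1.5390 = 0.0126 bits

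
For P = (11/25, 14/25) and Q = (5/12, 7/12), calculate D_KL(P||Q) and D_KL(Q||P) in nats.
D_KL(P||Q) = 0.0011, D_KL(Q||P) = 0.0011

KL divergence is not symmetric: D_KL(P||Q) ≠ D_KL(Q||P) in general.

D_KL(P||Q) = 0.0011 nats
D_KL(Q||P) = 0.0011 nats

In this case they happen to be equal (to 4 decimal places).

This asymmetry is why KL divergence is not a true distance metric.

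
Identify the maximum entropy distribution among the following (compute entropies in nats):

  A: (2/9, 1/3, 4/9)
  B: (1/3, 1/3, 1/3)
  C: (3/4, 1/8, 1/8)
B

For a discrete distribution over n outcomes, entropy is maximized by the uniform distribution.

Computing entropies:
H(A) = 1.0609 nats
H(B) = 1.0986 nats
H(C) = 0.7356 nats

The uniform distribution (where all probabilities equal 1/3) achieves the maximum entropy of log_e(3) = 1.0986 nats.

Distribution B has the highest entropy.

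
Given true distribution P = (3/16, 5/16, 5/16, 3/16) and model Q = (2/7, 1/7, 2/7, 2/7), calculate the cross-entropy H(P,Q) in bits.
2.1199 bits

Cross-entropy: H(P,Q) = -Σ p(x) log q(x)

Alternatively: H(P,Q) = H(P) + D_KL(P||Q)
H(P) = 1.9544 bits
D_KL(P||Q) = 0.1654 bits

H(P,Q) = 1.9544 + 0.1654 = 2.1199 bits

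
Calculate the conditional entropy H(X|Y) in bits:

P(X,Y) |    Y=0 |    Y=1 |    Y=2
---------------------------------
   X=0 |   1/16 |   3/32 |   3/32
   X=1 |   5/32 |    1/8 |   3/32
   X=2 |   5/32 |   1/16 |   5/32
1.5159 bits

Using the chain rule: H(X|Y) = H(X,Y) - H(Y)

First, compute H(X,Y) = 3.0908 bits

Marginal P(Y) = (3/8, 9/32, 11/32)
H(Y) = 1.5749 bits

H(X|Y) = H(X,Y) - H(Y) = 3.0908 - 1.5749 = 1.5159 bits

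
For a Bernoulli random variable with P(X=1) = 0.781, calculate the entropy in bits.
0.7583 bits

The binary entropy function is:
H(p) = -p log(p) - (1-p) log(1-p)

H(0.781) = -0.781 × log_2(0.781) - 0.219 × log_2(0.219)
H(0.781) = 0.7583 bits

Note: Binary entropy is maximized at p=0.5 (H=1 bit) and minimized at p=0 or p=1 (H=0).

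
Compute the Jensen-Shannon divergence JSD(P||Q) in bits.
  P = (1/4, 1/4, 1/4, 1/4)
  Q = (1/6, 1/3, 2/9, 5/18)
0.0115 bits

Jensen-Shannon divergence is:
JSD(P||Q) = 0.5 × D_KL(P||M) + 0.5 × D_KL(Q||M)
where M = 0.5 × (P + Q) is the mixture distribution.

M = 0.5 × (1/4, 1/4, 1/4, 1/4) + 0.5 × (1/6, 1/3, 2/9, 5/18) = (5/24, 7/24, 0.236111, 0.263889)

D_KL(P||M) = 0.0113 bits
D_KL(Q||M) = 0.0117 bits

JSD(P||Q) = 0.5 × 0.0113 + 0.5 × 0.0117 = 0.0115 bits

Unlike KL divergence, JSD is symmetric and bounded: 0 ≤ JSD ≤ log(2).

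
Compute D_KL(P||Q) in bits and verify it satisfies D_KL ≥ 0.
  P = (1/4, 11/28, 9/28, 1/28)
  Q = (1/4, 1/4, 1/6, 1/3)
0.4457 bits

KL divergence satisfies the Gibbs inequality: D_KL(P||Q) ≥ 0 for all distributions P, Q.

D_KL(P||Q) = Σ p(x) log(p(x)/q(x))
Term by term:
  x=0: 1/4 × log_2[(1/4)/(1/4)] = 0.0000
  x=1: 11/28 × log_2[(11/28)/(1/4)] = 0.2562
  x=2: 9/28 × log_2[(9/28)/(1/6)] = 0.3046
  x=3: 1/28 × log_2[(1/28)/(1/3)] = -0.1151
D_KL(P||Q) = 0.4457 bits

D_KL(P||Q) = 0.4457 ≥ 0 ✓

This non-negativity is a fundamental property: relative entropy cannot be negative because it measures how different Q is from P.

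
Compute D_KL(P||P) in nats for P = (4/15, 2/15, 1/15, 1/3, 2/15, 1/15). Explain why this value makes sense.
0.0000 nats

KL divergence satisfies the Gibbs inequality: D_KL(P||Q) ≥ 0 for all distributions P, Q.

D_KL(P||Q) = Σ p(x) log(p(x)/q(x))
Each term is p(x) × log_e(p(x)/p(x)) = p(x) × log_e(1) = 0, so the sum is 0.
D_KL(P||Q) = 0.0000 nats

When P = Q, the KL divergence is exactly 0, as there is no 'divergence' between identical distributions.

This non-negativity is a fundamental property: relative entropy cannot be negative because it measures how different Q is from P.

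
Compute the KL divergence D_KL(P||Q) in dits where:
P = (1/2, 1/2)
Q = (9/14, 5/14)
0.0185 dits

KL divergence: D_KL(P||Q) = Σ p(x) log(p(x)/q(x))

Computing term by term:
  x=0: 1/2 × log_10[(1/2)/(9/14)] = 1/2 × -0.1091 = -0.0546
  x=1: 1/2 × log_10[(1/2)/(5/14)] = 1/2 × 0.1461 = 0.0731

D_KL(P||Q) = 0.0185 dits

Note: KL divergence is always non-negative and equals 0 iff P = Q.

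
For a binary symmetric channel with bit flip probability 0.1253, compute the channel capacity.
0.4556 bits

For a binary symmetric channel (BSC) with error probability p:
Capacity C = 1 - H(p) bits per symbol

where H(p) = -p log₂(p) - (1-p) log₂(1-p) is the binary entropy function.

H(0.1253) = 0.5444 bits
C = 1 - 0.5444 = 0.4556 bits per symbol

This means we can reliably transmit up to 0.4556 bits of information per channel use.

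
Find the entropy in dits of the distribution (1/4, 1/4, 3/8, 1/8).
0.5737 dits

Shannon entropy is H(X) = -Σ p(x) log p(x).

For P = (1/4, 1/4, 3/8, 1/8):
H = -1/4 × log_10(1/4) -1/4 × log_10(1/4) -3/8 × log_10(3/8) -1/8 × log_10(1/8)
H = 0.5737 dits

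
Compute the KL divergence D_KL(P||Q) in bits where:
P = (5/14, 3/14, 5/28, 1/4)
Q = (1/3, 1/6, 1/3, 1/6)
0.0987 bits

KL divergence: D_KL(P||Q) = Σ p(x) log(p(x)/q(x))

Computing term by term:
  x=0: 5/14 × log_2[(5/14)/(1/3)] = 5/14 × 0.0995 = 0.0355
  x=1: 3/14 × log_2[(3/14)/(1/6)] = 3/14 × 0.3626 = 0.0777
  x=2: 5/28 × log_2[(5/28)/(1/3)] = 5/28 × -0.9005 = -0.1608
  x=3: 1/4 × log_2[(1/4)/(1/6)] = 1/4 × 0.5850 = 0.1462

D_KL(P||Q) = 0.0987 bits

Note: KL divergence is always non-negative and equals 0 iff P = Q.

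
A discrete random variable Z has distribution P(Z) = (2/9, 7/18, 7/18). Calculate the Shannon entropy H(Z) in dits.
0.4642 dits

Shannon entropy is H(X) = -Σ p(x) log p(x).

For P = (2/9, 7/18, 7/18):
H = -2/9 × log_10(2/9) -7/18 × log_10(7/18) -7/18 × log_10(7/18)
H = 0.4642 dits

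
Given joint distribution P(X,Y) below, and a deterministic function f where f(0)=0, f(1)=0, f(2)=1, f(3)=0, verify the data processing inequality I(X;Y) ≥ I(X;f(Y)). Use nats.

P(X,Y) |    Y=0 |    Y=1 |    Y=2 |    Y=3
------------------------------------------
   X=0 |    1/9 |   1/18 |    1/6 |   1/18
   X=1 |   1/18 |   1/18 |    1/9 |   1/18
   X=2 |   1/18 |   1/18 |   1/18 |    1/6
I(X;Y) = 0.0741, I(X;f(Y)) = 0.0338, inequality holds: 0.0741 ≥ 0.0338

Data Processing Inequality: For any Markov chain X → Y → Z, we have I(X;Y) ≥ I(X;Z).

Here Z = f(Y) is a deterministic function of Y, forming X → Y → Z.

Original I(X;Y) = 0.0741 nats

After applying f:
P(X,Z) where Z=f(Y):
- P(X,Z=0) = P(X,Y=0) + P(X,Y=1) + P(X,Y=3)
- P(X,Z=1) = P(X,Y=2)

I(X;Z) = I(X;f(Y)) = 0.0338 nats

Verification: 0.0741 ≥ 0.0338 ✓

Information cannot be created by processing; the function f can only lose information about X.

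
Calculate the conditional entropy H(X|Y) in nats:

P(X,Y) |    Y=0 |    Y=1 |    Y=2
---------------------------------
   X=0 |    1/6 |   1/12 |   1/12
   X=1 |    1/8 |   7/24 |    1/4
0.5853 nats

Using the chain rule: H(X|Y) = H(X,Y) - H(Y)

First, compute H(X,Y) = 1.6787 nats

Marginal P(Y) = (7/24, 3/8, 1/3)
H(Y) = 1.0934 nats

H(X|Y) = H(X,Y) - H(Y) = 1.6787 - 1.0934 = 0.5853 nats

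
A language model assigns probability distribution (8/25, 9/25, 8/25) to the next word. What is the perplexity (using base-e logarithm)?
2.9953

Perplexity is e^H (or exp(H) for natural log).

First, H = -Σ p log p = 1.0970 nats
Perplexity = e^1.0970 = 2.9953

Interpretation: The model's uncertainty is equivalent to choosing uniformly among 3.0 options.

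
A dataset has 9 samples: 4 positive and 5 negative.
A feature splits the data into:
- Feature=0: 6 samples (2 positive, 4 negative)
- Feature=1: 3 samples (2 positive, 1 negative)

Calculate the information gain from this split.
0.0728 bits

Information Gain = H(Y) - H(Y|Feature)

Before split:
P(positive) = 4/9 = 0.4444
H(Y) = 0.9911 bits

After split:
Feature=0: H = 0.9183 bits (weight = 6/9)
Feature=1: H = 0.9183 bits (weight = 3/9)
H(Y|Feature) = (6/9)×0.9183 + (3/9)×0.9183 = 0.9183 bits

Information Gain = 0.9911 - 0.9183 = 0.0728 bits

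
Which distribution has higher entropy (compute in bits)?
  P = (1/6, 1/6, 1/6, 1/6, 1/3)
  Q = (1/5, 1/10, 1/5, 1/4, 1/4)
Q

Computing entropies in bits:
H(P) = 2.2516
H(Q) = 2.2610

Distribution Q has higher entropy.

Intuition: The distribution closer to uniform (more spread out) has higher entropy.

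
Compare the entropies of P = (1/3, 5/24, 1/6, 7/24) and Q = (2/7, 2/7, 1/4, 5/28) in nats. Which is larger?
Q

Computing entropies in nats:
H(P) = 1.3510
H(Q) = 1.3701

Distribution Q has higher entropy.

Intuition: The distribution closer to uniform (more spread out) has higher entropy.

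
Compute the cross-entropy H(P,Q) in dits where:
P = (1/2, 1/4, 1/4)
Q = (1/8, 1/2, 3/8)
0.6333 dits

Cross-entropy: H(P,Q) = -Σ p(x) log q(x)

Alternatively: H(P,Q) = H(P) + D_KL(P||Q)
H(P) = 0.4515 dits
D_KL(P||Q) = 0.1817 dits

H(P,Q) = 0.4515 + 0.1817 = 0.6333 dits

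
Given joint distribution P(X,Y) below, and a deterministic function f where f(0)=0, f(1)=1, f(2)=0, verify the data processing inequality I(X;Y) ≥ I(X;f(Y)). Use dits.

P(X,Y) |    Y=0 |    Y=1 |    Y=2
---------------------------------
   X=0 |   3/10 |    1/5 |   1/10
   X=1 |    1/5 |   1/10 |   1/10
I(X;Y) = 0.0030, I(X;f(Y)) = 0.0017, inequality holds: 0.0030 ≥ 0.0017

Data Processing Inequality: For any Markov chain X → Y → Z, we have I(X;Y) ≥ I(X;Z).

Here Z = f(Y) is a deterministic function of Y, forming X → Y → Z.

Original I(X;Y) = 0.0030 dits

After applying f:
P(X,Z) where Z=f(Y):
- P(X,Z=0) = P(X,Y=0) + P(X,Y=2)
- P(X,Z=1) = P(X,Y=1)

I(X;Z) = I(X;f(Y)) = 0.0017 dits

Verification: 0.0030 ≥ 0.0017 ✓

Information cannot be created by processing; the function f can only lose information about X.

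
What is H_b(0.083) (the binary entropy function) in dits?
0.1242 dits

The binary entropy function is:
H(p) = -p log(p) - (1-p) log(1-p)

H(0.083) = -0.083 × log_10(0.083) - 0.917 × log_10(0.917)
H(0.083) = 0.1242 dits

Note: Binary entropy is maximized at p=0.5 (H=1 bit) and minimized at p=0 or p=1 (H=0).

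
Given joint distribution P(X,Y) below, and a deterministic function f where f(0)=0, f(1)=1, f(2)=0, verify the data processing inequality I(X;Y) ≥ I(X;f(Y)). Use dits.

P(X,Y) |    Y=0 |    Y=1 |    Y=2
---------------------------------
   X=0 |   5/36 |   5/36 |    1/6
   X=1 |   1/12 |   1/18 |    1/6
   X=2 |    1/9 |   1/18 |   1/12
I(X;Y) = 0.0095, I(X;f(Y)) = 0.0039, inequality holds: 0.0095 ≥ 0.0039

Data Processing Inequality: For any Markov chain X → Y → Z, we have I(X;Y) ≥ I(X;Z).

Here Z = f(Y) is a deterministic function of Y, forming X → Y → Z.

Original I(X;Y) = 0.0095 dits

After applying f:
P(X,Z) where Z=f(Y):
- P(X,Z=0) = P(X,Y=0) + P(X,Y=2)
- P(X,Z=1) = P(X,Y=1)

I(X;Z) = I(X;f(Y)) = 0.0039 dits

Verification: 0.0095 ≥ 0.0039 ✓

Information cannot be created by processing; the function f can only lose information about X.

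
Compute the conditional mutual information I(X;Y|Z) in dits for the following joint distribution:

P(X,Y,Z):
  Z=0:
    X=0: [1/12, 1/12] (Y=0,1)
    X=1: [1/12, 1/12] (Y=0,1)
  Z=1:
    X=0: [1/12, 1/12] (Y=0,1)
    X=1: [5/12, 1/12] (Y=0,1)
0.0148 dits

Conditional mutual information: I(X;Y|Z) = H(X|Z) + H(Y|Z) - H(X,Y|Z)

H(Z) = 0.2764
H(X,Z) = 0.5396 → H(X|Z) = 0.2632
H(Y,Z) = 0.5396 → H(Y|Z) = 0.2632
H(X,Y,Z) = 0.7879 → H(X,Y|Z) = 0.5115

I(X;Y|Z) = 0.2632 + 0.2632 - 0.5115 = 0.0148 dits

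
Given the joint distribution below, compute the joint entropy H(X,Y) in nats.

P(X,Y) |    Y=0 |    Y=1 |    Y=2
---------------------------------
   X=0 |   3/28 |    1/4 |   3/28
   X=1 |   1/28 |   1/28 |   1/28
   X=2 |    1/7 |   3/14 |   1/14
1.9788 nats

Joint entropy is H(X,Y) = -Σ_{x,y} p(x,y) log p(x,y).

Summing over all non-zero entries:
H(X,Y) = -[3/28·log_e(3/28) + 1/4·log_e(1/4) + 3/28·log_e(3/28) + 1/28·log_e(1/28) + 1/28·log_e(1/28) + 1/28·log_e(1/28) + 1/7·log_e(1/7) + 3/14·log_e(3/14) + 1/14·log_e(1/14)]
H(X,Y) = 1.9788 nats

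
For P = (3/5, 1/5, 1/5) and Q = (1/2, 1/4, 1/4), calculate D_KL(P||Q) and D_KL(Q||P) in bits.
D_KL(P||Q) = 0.0290, D_KL(Q||P) = 0.0294

KL divergence is not symmetric: D_KL(P||Q) ≠ D_KL(Q||P) in general.

D_KL(P||Q) = 0.0290 bits
D_KL(Q||P) = 0.0294 bits

No, they are not equal!

This asymmetry is why KL divergence is not a true distance metric.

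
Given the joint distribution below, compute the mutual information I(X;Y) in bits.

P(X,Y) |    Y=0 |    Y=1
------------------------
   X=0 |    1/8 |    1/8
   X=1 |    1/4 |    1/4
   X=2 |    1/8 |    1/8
0.0000 bits

Mutual information: I(X;Y) = H(X) + H(Y) - H(X,Y)

Marginals:
P(X) = (1/4, 1/2, 1/4), H(X) = 1.5000 bits
P(Y) = (1/2, 1/2), H(Y) = 1.0000 bits

Joint entropy: H(X,Y) = 2.5000 bits

I(X;Y) = 1.5000 + 1.0000 - 2.5000 = 0.0000 bits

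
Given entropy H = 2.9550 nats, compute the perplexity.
19.2017

Perplexity is e^H (or exp(H) for natural log).

H = 2.9550 nats
Perplexity = e^2.9550 = 19.2017

Interpretation: The model's uncertainty is equivalent to choosing uniformly among 19.2 options.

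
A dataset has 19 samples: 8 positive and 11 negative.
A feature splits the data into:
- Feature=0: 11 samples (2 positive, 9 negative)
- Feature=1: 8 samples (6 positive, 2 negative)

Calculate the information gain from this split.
0.2443 bits

Information Gain = H(Y) - H(Y|Feature)

Before split:
P(positive) = 8/19 = 0.4211
H(Y) = 0.9819 bits

After split:
Feature=0: H = 0.6840 bits (weight = 11/19)
Feature=1: H = 0.8113 bits (weight = 8/19)
H(Y|Feature) = (11/19)×0.6840 + (8/19)×0.8113 = 0.7376 bits

Information Gain = 0.9819 - 0.7376 = 0.2443 bits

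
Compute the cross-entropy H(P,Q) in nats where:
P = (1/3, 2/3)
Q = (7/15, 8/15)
0.6731 nats

Cross-entropy: H(P,Q) = -Σ p(x) log q(x)

Alternatively: H(P,Q) = H(P) + D_KL(P||Q)
H(P) = 0.6365 nats
D_KL(P||Q) = 0.0366 nats

H(P,Q) = 0.6365 + 0.0366 = 0.6731 nats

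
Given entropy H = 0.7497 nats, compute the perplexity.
2.1164

Perplexity is e^H (or exp(H) for natural log).

H = 0.7497 nats
Perplexity = e^0.7497 = 2.1164

Interpretation: The model's uncertainty is equivalent to choosing uniformly among 2.1 options.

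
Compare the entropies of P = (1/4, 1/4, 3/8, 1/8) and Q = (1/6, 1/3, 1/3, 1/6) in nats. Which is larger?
Q

Computing entropies in nats:
H(P) = 1.3209
H(Q) = 1.3297

Distribution Q has higher entropy.

Intuition: The distribution closer to uniform (more spread out) has higher entropy.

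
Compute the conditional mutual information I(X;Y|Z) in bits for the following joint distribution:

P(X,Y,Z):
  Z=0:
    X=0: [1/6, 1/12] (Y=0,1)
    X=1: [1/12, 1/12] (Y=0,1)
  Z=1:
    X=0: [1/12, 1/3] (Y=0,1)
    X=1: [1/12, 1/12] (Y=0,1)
0.0443 bits

Conditional mutual information: I(X;Y|Z) = H(X|Z) + H(Y|Z) - H(X,Y|Z)

H(Z) = 0.9799
H(X,Z) = 1.8879 → H(X|Z) = 0.9080
H(Y,Z) = 1.8879 → H(Y|Z) = 0.9080
H(X,Y,Z) = 2.7516 → H(X,Y|Z) = 1.7718

I(X;Y|Z) = 0.9080 + 0.9080 - 1.7718 = 0.0443 bits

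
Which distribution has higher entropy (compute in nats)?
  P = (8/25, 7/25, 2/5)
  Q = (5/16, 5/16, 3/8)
Q

Computing entropies in nats:
H(P) = 1.0876
H(Q) = 1.0948

Distribution Q has higher entropy.

Intuition: The distribution closer to uniform (more spread out) has higher entropy.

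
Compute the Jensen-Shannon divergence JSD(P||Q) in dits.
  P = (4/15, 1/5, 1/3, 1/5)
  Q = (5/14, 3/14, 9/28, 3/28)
0.0046 dits

Jensen-Shannon divergence is:
JSD(P||Q) = 0.5 × D_KL(P||M) + 0.5 × D_KL(Q||M)
where M = 0.5 × (P + Q) is the mixture distribution.

M = 0.5 × (4/15, 1/5, 1/3, 1/5) + 0.5 × (5/14, 3/14, 9/28, 3/28) = (0.311905, 0.207143, 0.327381, 0.153571)

D_KL(P||M) = 0.0044 dits
D_KL(Q||M) = 0.0048 dits

JSD(P||Q) = 0.5 × 0.0044 + 0.5 × 0.0048 = 0.0046 dits

Unlike KL divergence, JSD is symmetric and bounded: 0 ≤ JSD ≤ log(2).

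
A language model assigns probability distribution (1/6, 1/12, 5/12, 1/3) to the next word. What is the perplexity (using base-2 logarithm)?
3.4442

Perplexity is 2^H (or exp(H) for natural log).

First, H = -Σ p log p = 1.7842 bits
Perplexity = 2^1.7842 = 3.4442

Interpretation: The model's uncertainty is equivalent to choosing uniformly among 3.4 options.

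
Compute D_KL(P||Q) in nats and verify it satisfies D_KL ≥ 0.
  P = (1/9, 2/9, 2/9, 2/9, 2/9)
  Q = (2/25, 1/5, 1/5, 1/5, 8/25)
0.0257 nats

KL divergence satisfies the Gibbs inequality: D_KL(P||Q) ≥ 0 for all distributions P, Q.

D_KL(P||Q) = Σ p(x) log(p(x)/q(x))
Term by term:
  x=0: 1/9 × log_e[(1/9)/(2/25)] = 0.0365
  x=1: 2/9 × log_e[(2/9)/(1/5)] = 0.0234
  x=2: 2/9 × log_e[(2/9)/(1/5)] = 0.0234
  x=3: 2/9 × log_e[(2/9)/(1/5)] = 0.0234
  x=4: 2/9 × log_e[(2/9)/(8/25)] = -0.0810
D_KL(P||Q) = 0.0257 nats

D_KL(P||Q) = 0.0257 ≥ 0 ✓

This non-negativity is a fundamental property: relative entropy cannot be negative because it measures how different Q is from P.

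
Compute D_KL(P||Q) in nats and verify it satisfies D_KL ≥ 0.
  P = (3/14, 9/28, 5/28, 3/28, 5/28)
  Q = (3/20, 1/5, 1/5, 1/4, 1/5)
0.0977 nats

KL divergence satisfies the Gibbs inequality: D_KL(P||Q) ≥ 0 for all distributions P, Q.

D_KL(P||Q) = Σ p(x) log(p(x)/q(x))
Term by term:
  x=0: 3/14 × log_e[(3/14)/(3/20)] = 0.0764
  x=1: 9/28 × log_e[(9/28)/(1/5)] = 0.1525
  x=2: 5/28 × log_e[(5/28)/(1/5)] = -0.0202
  x=3: 3/28 × log_e[(3/28)/(1/4)] = -0.0908
  x=4: 5/28 × log_e[(5/28)/(1/5)] = -0.0202
D_KL(P||Q) = 0.0977 nats

D_KL(P||Q) = 0.0977 ≥ 0 ✓

This non-negativity is a fundamental property: relative entropy cannot be negative because it measures how different Q is from P.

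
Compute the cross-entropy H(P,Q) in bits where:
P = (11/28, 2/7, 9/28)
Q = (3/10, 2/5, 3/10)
1.6184 bits

Cross-entropy: H(P,Q) = -Σ p(x) log q(x)

Alternatively: H(P,Q) = H(P) + D_KL(P||Q)
H(P) = 1.5722 bits
D_KL(P||Q) = 0.0461 bits

H(P,Q) = 1.5722 + 0.0461 = 1.6184 bits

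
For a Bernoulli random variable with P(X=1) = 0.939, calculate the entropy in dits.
0.0998 dits

The binary entropy function is:
H(p) = -p log(p) - (1-p) log(1-p)

H(0.939) = -0.939 × log_10(0.939) - 0.061 × log_10(0.061)
H(0.939) = 0.0998 dits

Note: Binary entropy is maximized at p=0.5 (H=1 bit) and minimized at p=0 or p=1 (H=0).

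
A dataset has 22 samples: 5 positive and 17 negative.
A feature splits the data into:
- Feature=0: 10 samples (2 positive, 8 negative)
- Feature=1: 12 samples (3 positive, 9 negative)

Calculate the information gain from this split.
0.0026 bits

Information Gain = H(Y) - H(Y|Feature)

Before split:
P(positive) = 5/22 = 0.2273
H(Y) = 0.7732 bits

After split:
Feature=0: H = 0.7219 bits (weight = 10/22)
Feature=1: H = 0.8113 bits (weight = 12/22)
H(Y|Feature) = (10/22)×0.7219 + (12/22)×0.8113 = 0.7707 bits

Information Gain = 0.7732 - 0.7707 = 0.0026 bits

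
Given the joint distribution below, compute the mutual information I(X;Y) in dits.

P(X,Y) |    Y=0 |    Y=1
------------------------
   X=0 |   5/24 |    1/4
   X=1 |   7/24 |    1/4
0.0015 dits

Mutual information: I(X;Y) = H(X) + H(Y) - H(X,Y)

Marginals:
P(X) = (11/24, 13/24), H(X) = 0.2995 dits
P(Y) = (1/2, 1/2), H(Y) = 0.3010 dits

Joint entropy: H(X,Y) = 0.5990 dits

I(X;Y) = 0.2995 + 0.3010 - 0.5990 = 0.0015 dits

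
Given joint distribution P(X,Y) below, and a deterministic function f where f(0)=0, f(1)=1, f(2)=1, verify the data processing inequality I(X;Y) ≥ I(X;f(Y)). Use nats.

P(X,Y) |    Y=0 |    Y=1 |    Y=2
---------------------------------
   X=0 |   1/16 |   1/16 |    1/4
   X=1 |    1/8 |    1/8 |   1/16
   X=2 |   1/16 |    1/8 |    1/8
I(X;Y) = 0.0871, I(X;f(Y)) = 0.0267, inequality holds: 0.0871 ≥ 0.0267

Data Processing Inequality: For any Markov chain X → Y → Z, we have I(X;Y) ≥ I(X;Z).

Here Z = f(Y) is a deterministic function of Y, forming X → Y → Z.

Original I(X;Y) = 0.0871 nats

After applying f:
P(X,Z) where Z=f(Y):
- P(X,Z=0) = P(X,Y=0)
- P(X,Z=1) = P(X,Y=1) + P(X,Y=2)

I(X;Z) = I(X;f(Y)) = 0.0267 nats

Verification: 0.0871 ≥ 0.0267 ✓

Information cannot be created by processing; the function f can only lose information about X.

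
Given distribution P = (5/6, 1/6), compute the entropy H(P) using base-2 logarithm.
0.6500 bits

Shannon entropy is H(X) = -Σ p(x) log p(x).

For P = (5/6, 1/6):
H = -5/6 × log_2(5/6) -1/6 × log_2(1/6)
H = 0.6500 bits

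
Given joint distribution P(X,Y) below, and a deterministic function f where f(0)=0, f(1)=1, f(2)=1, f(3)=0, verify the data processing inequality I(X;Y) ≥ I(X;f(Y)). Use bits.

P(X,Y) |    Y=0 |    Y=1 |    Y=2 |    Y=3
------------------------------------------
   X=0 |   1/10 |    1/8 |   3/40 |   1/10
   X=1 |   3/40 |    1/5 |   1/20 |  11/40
I(X;Y) = 0.0510, I(X;f(Y)) = 0.0049, inequality holds: 0.0510 ≥ 0.0049

Data Processing Inequality: For any Markov chain X → Y → Z, we have I(X;Y) ≥ I(X;Z).

Here Z = f(Y) is a deterministic function of Y, forming X → Y → Z.

Original I(X;Y) = 0.0510 bits

After applying f:
P(X,Z) where Z=f(Y):
- P(X,Z=0) = P(X,Y=0) + P(X,Y=3)
- P(X,Z=1) = P(X,Y=1) + P(X,Y=2)

I(X;Z) = I(X;f(Y)) = 0.0049 bits

Verification: 0.0510 ≥ 0.0049 ✓

Information cannot be created by processing; the function f can only lose information about X.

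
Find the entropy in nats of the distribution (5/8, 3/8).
0.6616 nats

Shannon entropy is H(X) = -Σ p(x) log p(x).

For P = (5/8, 3/8):
H = -5/8 × log_e(5/8) -3/8 × log_e(3/8)
H = 0.6616 nats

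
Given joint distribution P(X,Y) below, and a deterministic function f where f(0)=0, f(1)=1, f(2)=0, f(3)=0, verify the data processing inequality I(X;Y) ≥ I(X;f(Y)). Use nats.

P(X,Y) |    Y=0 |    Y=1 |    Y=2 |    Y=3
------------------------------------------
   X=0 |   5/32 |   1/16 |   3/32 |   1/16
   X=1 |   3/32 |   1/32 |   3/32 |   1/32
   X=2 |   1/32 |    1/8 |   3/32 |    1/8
I(X;Y) = 0.0916, I(X;f(Y)) = 0.0235, inequality holds: 0.0916 ≥ 0.0235

Data Processing Inequality: For any Markov chain X → Y → Z, we have I(X;Y) ≥ I(X;Z).

Here Z = f(Y) is a deterministic function of Y, forming X → Y → Z.

Original I(X;Y) = 0.0916 nats

After applying f:
P(X,Z) where Z=f(Y):
- P(X,Z=0) = P(X,Y=0) + P(X,Y=2) + P(X,Y=3)
- P(X,Z=1) = P(X,Y=1)

I(X;Z) = I(X;f(Y)) = 0.0235 nats

Verification: 0.0916 ≥ 0.0235 ✓

Information cannot be created by processing; the function f can only lose information about X.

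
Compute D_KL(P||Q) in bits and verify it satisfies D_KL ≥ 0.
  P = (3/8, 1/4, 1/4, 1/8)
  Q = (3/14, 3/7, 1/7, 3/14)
0.2130 bits

KL divergence satisfies the Gibbs inequality: D_KL(P||Q) ≥ 0 for all distributions P, Q.

D_KL(P||Q) = Σ p(x) log(p(x)/q(x))
Term by term:
  x=0: 3/8 × log_2[(3/8)/(3/14)] = 0.3028
  x=1: 1/4 × log_2[(1/4)/(3/7)] = -0.1944
  x=2: 1/4 × log_2[(1/4)/(1/7)] = 0.2018
  x=3: 1/8 × log_2[(1/8)/(3/14)] = -0.0972
D_KL(P||Q) = 0.2130 bits

D_KL(P||Q) = 0.2130 ≥ 0 ✓

This non-negativity is a fundamental property: relative entropy cannot be negative because it measures how different Q is from P.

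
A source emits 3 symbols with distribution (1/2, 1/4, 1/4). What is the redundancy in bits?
0.0850 bits

Redundancy measures how far a source is from maximum entropy:
R = H_max - H(X)

Maximum entropy for 3 symbols: H_max = log_2(3) = 1.5850 bits
Actual entropy: H(X) = 1.5000 bits
Redundancy: R = 1.5850 - 1.5000 = 0.0850 bits

This redundancy represents potential for compression: the source could be compressed by 0.0850 bits per symbol.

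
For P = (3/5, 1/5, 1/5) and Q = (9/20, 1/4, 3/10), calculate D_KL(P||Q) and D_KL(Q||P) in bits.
D_KL(P||Q) = 0.0676, D_KL(Q||P) = 0.0692

KL divergence is not symmetric: D_KL(P||Q) ≠ D_KL(Q||P) in general.

D_KL(P||Q) = 0.0676 bits
D_KL(Q||P) = 0.0692 bits

No, they are not equal!

This asymmetry is why KL divergence is not a true distance metric.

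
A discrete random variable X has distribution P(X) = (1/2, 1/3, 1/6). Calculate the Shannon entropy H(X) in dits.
0.4392 dits

Shannon entropy is H(X) = -Σ p(x) log p(x).

For P = (1/2, 1/3, 1/6):
H = -1/2 × log_10(1/2) -1/3 × log_10(1/3) -1/6 × log_10(1/6)
H = 0.4392 dits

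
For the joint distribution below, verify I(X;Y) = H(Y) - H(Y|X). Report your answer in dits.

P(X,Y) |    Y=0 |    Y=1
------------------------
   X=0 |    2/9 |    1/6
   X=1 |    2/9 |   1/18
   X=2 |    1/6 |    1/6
I(X;Y) = 0.0142 dits

Mutual information has multiple equivalent forms:
- I(X;Y) = H(X) - H(X|Y)
- I(X;Y) = H(Y) - H(Y|X)
- I(X;Y) = H(X) + H(Y) - H(X,Y)

Computing all quantities:
H(X) = 0.4731, H(Y) = 0.2902, H(X,Y) = 0.7491
H(X|Y) = 0.4589, H(Y|X) = 0.2760

Verification:
H(X) - H(X|Y) = 0.4731 - 0.4589 = 0.0142
H(Y) - H(Y|X) = 0.2902 - 0.2760 = 0.0142
H(X) + H(Y) - H(X,Y) = 0.4731 + 0.2902 - 0.7491 = 0.0142

All forms give I(X;Y) = 0.0142 dits. ✓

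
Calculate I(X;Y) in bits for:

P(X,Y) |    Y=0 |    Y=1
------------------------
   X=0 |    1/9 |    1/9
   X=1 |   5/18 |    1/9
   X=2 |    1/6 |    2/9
0.0501 bits

Mutual information: I(X;Y) = H(X) + H(Y) - H(X,Y)

Marginals:
P(X) = (2/9, 7/18, 7/18), H(X) = 1.5420 bits
P(Y) = (5/9, 4/9), H(Y) = 0.9911 bits

Joint entropy: H(X,Y) = 2.4830 bits

I(X;Y) = 1.5420 + 0.9911 - 2.4830 = 0.0501 bits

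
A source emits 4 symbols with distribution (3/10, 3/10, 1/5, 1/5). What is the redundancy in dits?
0.0087 dits

Redundancy measures how far a source is from maximum entropy:
R = H_max - H(X)

Maximum entropy for 4 symbols: H_max = log_10(4) = 0.6021 dits
Actual entropy: H(X) = 0.5933 dits
Redundancy: R = 0.6021 - 0.5933 = 0.0087 dits

This redundancy represents potential for compression: the source could be compressed by 0.0087 dits per symbol.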